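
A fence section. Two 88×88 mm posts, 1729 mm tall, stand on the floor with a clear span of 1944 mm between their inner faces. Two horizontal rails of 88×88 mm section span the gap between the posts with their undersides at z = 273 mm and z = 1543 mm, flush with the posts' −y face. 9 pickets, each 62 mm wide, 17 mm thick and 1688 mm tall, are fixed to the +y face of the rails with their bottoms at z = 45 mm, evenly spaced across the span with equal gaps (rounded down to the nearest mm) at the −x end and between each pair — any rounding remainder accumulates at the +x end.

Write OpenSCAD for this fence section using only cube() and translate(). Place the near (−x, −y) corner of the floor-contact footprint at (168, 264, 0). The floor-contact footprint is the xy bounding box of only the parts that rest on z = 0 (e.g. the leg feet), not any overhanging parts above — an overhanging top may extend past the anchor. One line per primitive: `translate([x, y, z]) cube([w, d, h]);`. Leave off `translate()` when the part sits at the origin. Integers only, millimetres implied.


translate([168, 264, 0]) cube([88, 88, 1729]);
translate([2200, 264, 0]) cube([88, 88, 1729]);
translate([256, 264, 273]) cube([1944, 88, 88]);
translate([256, 264, 1543]) cube([1944, 88, 88]);
translate([394, 352, 45]) cube([62, 17, 1688]);
translate([594, 352, 45]) cube([62, 17, 1688]);
translate([794, 352, 45]) cube([62, 17, 1688]);
translate([994, 352, 45]) cube([62, 17, 1688]);
translate([1194, 352, 45]) cube([62, 17, 1688]);
translate([1394, 352, 45]) cube([62, 17, 1688]);
translate([1594, 352, 45]) cube([62, 17, 1688]);
translate([1794, 352, 45]) cube([62, 17, 1688]);
translate([1994, 352, 45]) cube([62, 17, 1688]);


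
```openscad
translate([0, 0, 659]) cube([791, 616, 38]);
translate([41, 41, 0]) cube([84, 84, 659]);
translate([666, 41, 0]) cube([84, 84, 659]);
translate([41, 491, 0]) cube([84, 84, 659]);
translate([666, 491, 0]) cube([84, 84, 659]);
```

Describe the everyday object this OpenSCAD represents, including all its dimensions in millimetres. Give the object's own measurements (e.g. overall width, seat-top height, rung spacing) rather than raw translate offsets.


A rectangular dining table. The top is 791×616×38 mm with its upper surface at z = 697 mm. It stands on four 84×84 mm square legs, each inset 41 mm from the nearest pair of top edges, running from the floor to the underside of the top.


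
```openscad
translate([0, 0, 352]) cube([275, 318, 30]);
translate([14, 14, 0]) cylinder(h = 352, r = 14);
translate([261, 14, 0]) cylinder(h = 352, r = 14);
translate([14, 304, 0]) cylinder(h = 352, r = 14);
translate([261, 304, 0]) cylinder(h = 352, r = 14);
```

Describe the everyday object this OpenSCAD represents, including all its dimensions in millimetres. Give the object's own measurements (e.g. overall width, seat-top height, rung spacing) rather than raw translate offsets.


A simple wooden stool: a rectangular seat 275 mm (x) by 318 mm (y), 30 mm thick, top face at z = 382 mm, on four round legs, each 28 mm in diameter. The legs rest on z = 0, each leg's axis is inset half a diameter from the nearest pair of seat edges (so the leg's bounding box is flush with the corner).


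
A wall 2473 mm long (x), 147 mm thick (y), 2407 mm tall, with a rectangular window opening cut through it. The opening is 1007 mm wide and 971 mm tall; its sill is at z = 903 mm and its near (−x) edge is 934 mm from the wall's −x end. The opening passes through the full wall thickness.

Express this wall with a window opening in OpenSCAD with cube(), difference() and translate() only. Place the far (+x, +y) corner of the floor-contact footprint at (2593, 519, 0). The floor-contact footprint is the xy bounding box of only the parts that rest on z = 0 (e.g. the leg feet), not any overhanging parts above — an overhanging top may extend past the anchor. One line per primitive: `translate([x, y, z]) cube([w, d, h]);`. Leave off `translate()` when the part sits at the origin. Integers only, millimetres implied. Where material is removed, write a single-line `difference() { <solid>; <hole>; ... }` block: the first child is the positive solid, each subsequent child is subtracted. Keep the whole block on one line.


difference() { translate([120, 372, 0]) cube([2473, 147, 2407]); translate([1054, 372, 903]) cube([1007, 147, 971]); }


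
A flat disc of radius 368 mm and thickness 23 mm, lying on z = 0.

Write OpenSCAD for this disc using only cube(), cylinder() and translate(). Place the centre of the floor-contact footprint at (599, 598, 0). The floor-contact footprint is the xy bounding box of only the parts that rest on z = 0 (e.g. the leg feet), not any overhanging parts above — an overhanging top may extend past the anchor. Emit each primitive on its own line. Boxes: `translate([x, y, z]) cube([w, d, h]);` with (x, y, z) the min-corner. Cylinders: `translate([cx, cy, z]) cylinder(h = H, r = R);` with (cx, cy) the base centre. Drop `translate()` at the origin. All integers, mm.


translate([599, 598, 0]) cylinder(h = 23, r = 368);


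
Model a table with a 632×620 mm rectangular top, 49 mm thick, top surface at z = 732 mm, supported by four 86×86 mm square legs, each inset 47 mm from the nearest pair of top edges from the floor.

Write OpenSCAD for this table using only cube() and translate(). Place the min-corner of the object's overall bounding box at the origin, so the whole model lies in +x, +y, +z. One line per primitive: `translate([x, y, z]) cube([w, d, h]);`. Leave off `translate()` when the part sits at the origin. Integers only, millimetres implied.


translate([0, 0, 683]) cube([632, 620, 49]);
translate([47, 47, 0]) cube([86, 86, 683]);
translate([499, 47, 0]) cube([86, 86, 683]);
translate([47, 487, 0]) cube([86, 86, 683]);
translate([499, 487, 0]) cube([86, 86, 683]);


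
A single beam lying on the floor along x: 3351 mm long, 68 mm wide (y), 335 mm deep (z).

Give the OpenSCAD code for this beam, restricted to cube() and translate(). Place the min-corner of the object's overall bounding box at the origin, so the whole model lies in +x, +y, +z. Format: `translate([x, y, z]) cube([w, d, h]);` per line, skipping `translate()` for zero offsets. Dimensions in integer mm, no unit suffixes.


cube([3351, 68, 335]);


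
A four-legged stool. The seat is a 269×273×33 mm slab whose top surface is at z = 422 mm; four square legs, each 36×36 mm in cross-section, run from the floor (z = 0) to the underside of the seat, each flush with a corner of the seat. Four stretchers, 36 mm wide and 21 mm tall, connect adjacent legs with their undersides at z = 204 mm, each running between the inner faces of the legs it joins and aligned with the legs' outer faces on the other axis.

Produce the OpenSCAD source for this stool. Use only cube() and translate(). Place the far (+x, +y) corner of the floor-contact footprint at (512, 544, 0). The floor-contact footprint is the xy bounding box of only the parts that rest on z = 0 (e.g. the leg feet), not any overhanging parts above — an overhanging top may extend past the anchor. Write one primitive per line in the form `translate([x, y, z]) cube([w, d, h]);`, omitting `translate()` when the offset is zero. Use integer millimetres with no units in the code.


// leg_h = 422 - 33 = 389
// stretcher span = 269 - 2*36 = 197
translate([243, 271, 389]) cube([269, 273, 33]);
translate([243, 271, 0]) cube([36, 36, 389]);
translate([476, 271, 0]) cube([36, 36, 389]);
translate([243, 508, 0]) cube([36, 36, 389]);
translate([476, 508, 0]) cube([36, 36, 389]);
translate([279, 271, 204]) cube([197, 36, 21]);
translate([279, 508, 204]) cube([197, 36, 21]);
translate([243, 307, 204]) cube([36, 201, 21]);
translate([476, 307, 204]) cube([36, 201, 21]);


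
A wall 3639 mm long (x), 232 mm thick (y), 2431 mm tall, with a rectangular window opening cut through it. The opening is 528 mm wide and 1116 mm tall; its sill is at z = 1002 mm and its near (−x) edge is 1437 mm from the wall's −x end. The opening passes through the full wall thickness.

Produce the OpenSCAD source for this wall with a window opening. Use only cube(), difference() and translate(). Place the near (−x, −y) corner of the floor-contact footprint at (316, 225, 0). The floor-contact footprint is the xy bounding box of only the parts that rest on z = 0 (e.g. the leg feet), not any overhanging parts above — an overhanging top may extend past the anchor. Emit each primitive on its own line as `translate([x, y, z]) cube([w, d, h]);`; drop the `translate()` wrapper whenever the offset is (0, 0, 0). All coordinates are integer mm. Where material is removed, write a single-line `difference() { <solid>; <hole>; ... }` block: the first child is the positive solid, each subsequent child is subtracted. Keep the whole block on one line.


difference() { translate([316, 225, 0]) cube([3639, 232, 2431]); translate([1753, 225, 1002]) cube([528, 232, 1116]); }


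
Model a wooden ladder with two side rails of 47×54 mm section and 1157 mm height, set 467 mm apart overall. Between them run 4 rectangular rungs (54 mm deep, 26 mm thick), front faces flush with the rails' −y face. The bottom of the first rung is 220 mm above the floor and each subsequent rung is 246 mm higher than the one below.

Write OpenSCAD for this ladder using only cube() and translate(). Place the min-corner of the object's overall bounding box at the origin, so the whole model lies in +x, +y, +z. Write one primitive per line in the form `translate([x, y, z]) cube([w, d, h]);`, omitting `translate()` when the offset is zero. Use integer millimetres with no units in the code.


// rung span = 467 - 2*47 = 373
// rung[k] z = 220 + k*246
cube([47, 54, 1157]);
translate([420, 0, 0]) cube([47, 54, 1157]);
translate([47, 0, 220]) cube([373, 54, 26]);
translate([47, 0, 466]) cube([373, 54, 26]);
translate([47, 0, 712]) cube([373, 54, 26]);
translate([47, 0, 958]) cube([373, 54, 26]);


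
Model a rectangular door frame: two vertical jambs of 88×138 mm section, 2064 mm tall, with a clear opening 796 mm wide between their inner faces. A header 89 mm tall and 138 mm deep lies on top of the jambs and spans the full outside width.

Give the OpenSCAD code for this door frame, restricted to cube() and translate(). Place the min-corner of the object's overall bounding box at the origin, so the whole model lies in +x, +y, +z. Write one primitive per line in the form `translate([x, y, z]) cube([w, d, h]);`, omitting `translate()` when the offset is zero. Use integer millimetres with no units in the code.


cube([88, 138, 2064]);
translate([884, 0, 0]) cube([88, 138, 2064]);
translate([0, 0, 2064]) cube([972, 138, 89]);


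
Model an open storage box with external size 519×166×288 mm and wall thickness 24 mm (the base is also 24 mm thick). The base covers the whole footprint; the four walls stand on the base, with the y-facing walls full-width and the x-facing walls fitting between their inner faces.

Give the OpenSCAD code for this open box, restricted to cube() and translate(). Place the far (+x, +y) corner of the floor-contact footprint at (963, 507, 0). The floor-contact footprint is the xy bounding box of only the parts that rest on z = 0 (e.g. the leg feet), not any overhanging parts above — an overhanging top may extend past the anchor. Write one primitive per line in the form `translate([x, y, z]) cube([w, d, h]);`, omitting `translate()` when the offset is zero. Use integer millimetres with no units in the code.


translate([444, 341, 0]) cube([519, 166, 24]);
translate([444, 341, 24]) cube([519, 24, 264]);
translate([444, 483, 24]) cube([519, 24, 264]);
translate([444, 365, 24]) cube([24, 118, 264]);
translate([939, 365, 24]) cube([24, 118, 264]);


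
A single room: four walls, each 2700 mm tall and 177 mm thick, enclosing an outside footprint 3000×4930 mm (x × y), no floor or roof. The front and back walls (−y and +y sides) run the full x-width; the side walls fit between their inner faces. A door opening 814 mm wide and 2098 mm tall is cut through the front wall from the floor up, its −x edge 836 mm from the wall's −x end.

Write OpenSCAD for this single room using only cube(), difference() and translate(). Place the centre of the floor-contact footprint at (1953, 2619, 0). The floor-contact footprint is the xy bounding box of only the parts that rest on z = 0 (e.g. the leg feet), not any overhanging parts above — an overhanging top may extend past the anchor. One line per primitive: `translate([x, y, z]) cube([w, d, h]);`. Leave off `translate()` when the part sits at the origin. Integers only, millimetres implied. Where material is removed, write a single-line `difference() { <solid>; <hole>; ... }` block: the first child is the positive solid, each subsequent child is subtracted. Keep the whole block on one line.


difference() { translate([453, 154, 0]) cube([3000, 177, 2700]); translate([1289, 154, 0]) cube([814, 177, 2098]); }
translate([453, 4907, 0]) cube([3000, 177, 2700]);
translate([453, 331, 0]) cube([177, 4576, 2700]);
translate([3276, 331, 0]) cube([177, 4576, 2700]);


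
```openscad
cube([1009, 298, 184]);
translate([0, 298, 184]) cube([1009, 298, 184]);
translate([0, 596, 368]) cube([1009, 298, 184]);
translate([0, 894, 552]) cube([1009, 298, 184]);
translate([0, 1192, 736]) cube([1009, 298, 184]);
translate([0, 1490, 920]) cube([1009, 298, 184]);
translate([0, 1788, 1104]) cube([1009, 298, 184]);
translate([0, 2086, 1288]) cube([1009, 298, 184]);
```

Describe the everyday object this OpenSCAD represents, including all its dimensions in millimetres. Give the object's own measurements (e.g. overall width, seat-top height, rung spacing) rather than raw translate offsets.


A straight staircase of 8 solid steps. Each step is 1009 mm wide (x), 298 mm deep (y, the going) and 184 mm tall (the rise). The first step rests on the floor; each subsequent step sits one going further in +y and one rise higher in +z, directly behind and above the previous step with no overlap.


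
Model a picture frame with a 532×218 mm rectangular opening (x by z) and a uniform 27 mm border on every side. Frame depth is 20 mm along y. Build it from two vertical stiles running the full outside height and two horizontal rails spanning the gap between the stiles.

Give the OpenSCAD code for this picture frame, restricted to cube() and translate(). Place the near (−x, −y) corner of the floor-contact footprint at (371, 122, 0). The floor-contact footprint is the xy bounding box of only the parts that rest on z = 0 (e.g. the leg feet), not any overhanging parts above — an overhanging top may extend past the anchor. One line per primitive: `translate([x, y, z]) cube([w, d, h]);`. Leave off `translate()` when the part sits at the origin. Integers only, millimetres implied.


translate([371, 122, 0]) cube([27, 20, 272]);
translate([930, 122, 0]) cube([27, 20, 272]);
translate([398, 122, 0]) cube([532, 20, 27]);
translate([398, 122, 245]) cube([532, 20, 27]);


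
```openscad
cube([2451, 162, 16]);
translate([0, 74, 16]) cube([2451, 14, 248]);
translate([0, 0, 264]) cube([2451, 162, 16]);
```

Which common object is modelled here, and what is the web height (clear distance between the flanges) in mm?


An I-beam. The web height is 248 mm.

Two wide flanges with a thin centred web — an I-beam. Overall 280 mm minus two 16 mm flanges gives a web of 280 − 2·16 = 248 mm.


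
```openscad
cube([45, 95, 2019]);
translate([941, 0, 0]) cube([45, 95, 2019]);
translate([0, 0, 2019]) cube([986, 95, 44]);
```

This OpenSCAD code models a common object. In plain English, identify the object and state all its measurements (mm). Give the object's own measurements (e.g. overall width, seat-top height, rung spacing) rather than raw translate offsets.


A door frame. The clear opening is 896 mm wide and 2019 mm high. Two 45 mm wide jambs, 95 mm deep, stand either side of the opening from the floor to the top of the opening. A 44 mm thick head sits across the top of both jambs, spanning the full outside width of the frame.


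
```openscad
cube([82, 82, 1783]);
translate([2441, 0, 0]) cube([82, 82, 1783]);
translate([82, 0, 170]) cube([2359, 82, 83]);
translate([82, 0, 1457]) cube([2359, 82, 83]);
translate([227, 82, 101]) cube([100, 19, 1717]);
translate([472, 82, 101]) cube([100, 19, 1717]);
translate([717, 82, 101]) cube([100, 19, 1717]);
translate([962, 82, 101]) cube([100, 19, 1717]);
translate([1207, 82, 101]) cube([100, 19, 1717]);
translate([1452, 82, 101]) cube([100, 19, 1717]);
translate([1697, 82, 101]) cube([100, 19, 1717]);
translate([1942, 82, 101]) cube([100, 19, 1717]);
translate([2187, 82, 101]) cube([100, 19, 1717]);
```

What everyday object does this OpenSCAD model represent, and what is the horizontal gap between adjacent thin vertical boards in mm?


A fence section. The picket gap is 145 mm.

Two posts, two rails, 9 pickets — a fence section. Span 2359 mm holds 9 pickets of 100 mm with 10 equal gaps: ⌊(2359 − 9·100) / 10⌋ = 145 mm.


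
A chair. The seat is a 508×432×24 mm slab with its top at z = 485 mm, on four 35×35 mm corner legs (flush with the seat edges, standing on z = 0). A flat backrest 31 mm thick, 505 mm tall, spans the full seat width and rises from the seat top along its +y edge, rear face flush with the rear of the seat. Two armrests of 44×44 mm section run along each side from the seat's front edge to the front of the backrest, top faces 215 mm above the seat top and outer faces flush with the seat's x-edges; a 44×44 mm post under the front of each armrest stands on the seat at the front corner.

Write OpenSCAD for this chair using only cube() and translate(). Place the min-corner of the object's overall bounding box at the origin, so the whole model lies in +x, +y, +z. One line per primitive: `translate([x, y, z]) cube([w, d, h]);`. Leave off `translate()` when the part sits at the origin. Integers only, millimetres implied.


translate([0, 0, 461]) cube([508, 432, 24]);
cube([35, 35, 461]);
translate([473, 0, 0]) cube([35, 35, 461]);
translate([0, 397, 0]) cube([35, 35, 461]);
translate([473, 397, 0]) cube([35, 35, 461]);
translate([0, 401, 485]) cube([508, 31, 505]);
translate([0, 0, 656]) cube([44, 401, 44]);
translate([464, 0, 656]) cube([44, 401, 44]);
translate([0, 0, 485]) cube([44, 44, 171]);
translate([464, 0, 485]) cube([44, 44, 171]);


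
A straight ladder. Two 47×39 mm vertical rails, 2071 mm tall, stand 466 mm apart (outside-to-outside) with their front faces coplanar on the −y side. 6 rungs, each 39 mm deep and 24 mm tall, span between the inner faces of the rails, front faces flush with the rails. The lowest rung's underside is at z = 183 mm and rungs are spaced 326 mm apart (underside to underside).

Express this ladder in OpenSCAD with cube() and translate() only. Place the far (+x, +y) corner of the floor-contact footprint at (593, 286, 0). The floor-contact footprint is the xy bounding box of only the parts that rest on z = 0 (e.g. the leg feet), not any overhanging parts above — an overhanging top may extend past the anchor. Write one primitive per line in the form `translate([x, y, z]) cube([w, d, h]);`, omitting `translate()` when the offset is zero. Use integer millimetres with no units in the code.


translate([127, 247, 0]) cube([47, 39, 2071]);
translate([546, 247, 0]) cube([47, 39, 2071]);
translate([174, 247, 183]) cube([372, 39, 24]);
translate([174, 247, 509]) cube([372, 39, 24]);
translate([174, 247, 835]) cube([372, 39, 24]);
translate([174, 247, 1161]) cube([372, 39, 24]);
translate([174, 247, 1487]) cube([372, 39, 24]);
translate([174, 247, 1813]) cube([372, 39, 24]);


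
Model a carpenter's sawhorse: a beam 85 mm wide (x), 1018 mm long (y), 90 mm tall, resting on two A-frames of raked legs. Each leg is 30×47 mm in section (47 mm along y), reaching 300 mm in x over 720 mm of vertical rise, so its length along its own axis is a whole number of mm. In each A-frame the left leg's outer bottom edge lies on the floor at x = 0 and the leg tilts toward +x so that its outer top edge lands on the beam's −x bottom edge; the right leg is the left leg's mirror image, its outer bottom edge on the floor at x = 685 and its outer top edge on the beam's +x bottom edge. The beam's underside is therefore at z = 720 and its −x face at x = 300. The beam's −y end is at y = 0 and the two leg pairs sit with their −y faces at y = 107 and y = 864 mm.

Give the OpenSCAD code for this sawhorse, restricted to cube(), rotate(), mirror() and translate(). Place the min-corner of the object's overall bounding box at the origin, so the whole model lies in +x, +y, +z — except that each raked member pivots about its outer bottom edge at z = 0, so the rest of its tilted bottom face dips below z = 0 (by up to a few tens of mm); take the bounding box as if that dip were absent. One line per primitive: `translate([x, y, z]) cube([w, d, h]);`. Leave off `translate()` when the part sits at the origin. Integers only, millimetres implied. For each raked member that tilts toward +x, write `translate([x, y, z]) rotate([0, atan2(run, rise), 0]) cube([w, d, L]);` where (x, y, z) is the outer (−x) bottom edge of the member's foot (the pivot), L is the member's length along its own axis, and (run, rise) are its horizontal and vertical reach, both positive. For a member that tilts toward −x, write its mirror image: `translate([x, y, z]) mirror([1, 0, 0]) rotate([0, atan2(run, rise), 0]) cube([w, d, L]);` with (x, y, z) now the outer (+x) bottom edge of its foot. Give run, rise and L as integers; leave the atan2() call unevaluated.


translate([300, 0, 720]) cube([85, 1018, 90]);
translate([0, 107, 0]) rotate([0, atan2(300, 720), 0]) cube([30, 47, 780]);
translate([685, 107, 0]) mirror([1, 0, 0]) rotate([0, atan2(300, 720), 0]) cube([30, 47, 780]);
translate([0, 864, 0]) rotate([0, atan2(300, 720), 0]) cube([30, 47, 780]);
translate([685, 864, 0]) mirror([1, 0, 0]) rotate([0, atan2(300, 720), 0]) cube([30, 47, 780]);


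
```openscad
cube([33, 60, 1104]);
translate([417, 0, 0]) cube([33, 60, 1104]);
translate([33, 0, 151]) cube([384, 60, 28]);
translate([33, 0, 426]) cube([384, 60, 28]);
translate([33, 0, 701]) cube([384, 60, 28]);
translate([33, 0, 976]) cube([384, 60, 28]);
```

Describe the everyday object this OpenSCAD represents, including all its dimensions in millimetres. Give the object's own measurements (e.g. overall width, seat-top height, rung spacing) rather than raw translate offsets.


A straight ladder. Two 33×60 mm vertical rails, 1104 mm tall, stand 450 mm apart (outside-to-outside) with their front faces coplanar on the −y side. 4 rungs, each 60 mm deep and 28 mm tall, span between the inner faces of the rails, front faces flush with the rails. The lowest rung's underside is at z = 151 mm and rungs are spaced 275 mm apart (underside to underside).


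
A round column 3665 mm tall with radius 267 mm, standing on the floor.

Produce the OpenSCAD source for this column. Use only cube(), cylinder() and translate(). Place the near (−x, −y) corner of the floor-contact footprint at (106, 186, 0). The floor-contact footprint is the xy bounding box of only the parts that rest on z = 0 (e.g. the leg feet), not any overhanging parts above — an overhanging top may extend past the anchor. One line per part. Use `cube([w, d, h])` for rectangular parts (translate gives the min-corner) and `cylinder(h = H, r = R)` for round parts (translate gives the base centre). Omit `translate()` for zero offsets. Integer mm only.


translate([373, 453, 0]) cylinder(h = 3665, r = 267);


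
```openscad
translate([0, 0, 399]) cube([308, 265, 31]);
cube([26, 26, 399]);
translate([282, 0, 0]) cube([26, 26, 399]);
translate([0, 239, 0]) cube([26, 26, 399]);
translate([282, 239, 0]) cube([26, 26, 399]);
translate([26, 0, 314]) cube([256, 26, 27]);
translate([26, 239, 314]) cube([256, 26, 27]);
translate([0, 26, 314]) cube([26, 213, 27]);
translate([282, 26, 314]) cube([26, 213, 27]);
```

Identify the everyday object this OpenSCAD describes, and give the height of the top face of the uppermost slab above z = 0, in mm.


A stool. The seat height is 430 mm.

A 308×265×31 slab at z = 399 on four corner posts — a stool. The seat top is 399 + 31 = 430 mm.


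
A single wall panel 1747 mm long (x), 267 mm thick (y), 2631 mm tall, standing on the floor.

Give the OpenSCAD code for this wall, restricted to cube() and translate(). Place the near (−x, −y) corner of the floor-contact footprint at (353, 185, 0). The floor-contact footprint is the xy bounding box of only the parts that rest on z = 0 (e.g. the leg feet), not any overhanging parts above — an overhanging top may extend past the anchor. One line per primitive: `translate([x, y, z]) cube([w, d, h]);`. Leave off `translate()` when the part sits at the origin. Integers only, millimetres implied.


translate([353, 185, 0]) cube([1747, 267, 2631]);


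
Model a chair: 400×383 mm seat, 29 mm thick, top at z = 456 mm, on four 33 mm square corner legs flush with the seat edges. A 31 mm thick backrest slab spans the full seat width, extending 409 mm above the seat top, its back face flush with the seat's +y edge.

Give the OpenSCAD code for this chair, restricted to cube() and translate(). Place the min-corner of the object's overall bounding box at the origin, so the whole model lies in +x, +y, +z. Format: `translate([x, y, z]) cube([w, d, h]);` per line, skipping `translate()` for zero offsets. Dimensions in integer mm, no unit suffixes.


translate([0, 0, 427]) cube([400, 383, 29]);
cube([33, 33, 427]);
translate([367, 0, 0]) cube([33, 33, 427]);
translate([0, 350, 0]) cube([33, 33, 427]);
translate([367, 350, 0]) cube([33, 33, 427]);
translate([0, 352, 456]) cube([400, 31, 409]);


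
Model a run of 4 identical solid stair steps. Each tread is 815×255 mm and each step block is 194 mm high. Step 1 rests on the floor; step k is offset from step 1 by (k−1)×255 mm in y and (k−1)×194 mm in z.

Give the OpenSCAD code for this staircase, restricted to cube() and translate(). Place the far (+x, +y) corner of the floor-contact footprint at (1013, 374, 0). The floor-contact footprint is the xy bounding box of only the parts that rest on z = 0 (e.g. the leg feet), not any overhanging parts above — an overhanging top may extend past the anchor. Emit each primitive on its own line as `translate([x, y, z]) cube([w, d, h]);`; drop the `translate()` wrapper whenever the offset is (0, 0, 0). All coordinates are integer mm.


translate([198, 119, 0]) cube([815, 255, 194]);
translate([198, 374, 194]) cube([815, 255, 194]);
translate([198, 629, 388]) cube([815, 255, 194]);
translate([198, 884, 582]) cube([815, 255, 194]);


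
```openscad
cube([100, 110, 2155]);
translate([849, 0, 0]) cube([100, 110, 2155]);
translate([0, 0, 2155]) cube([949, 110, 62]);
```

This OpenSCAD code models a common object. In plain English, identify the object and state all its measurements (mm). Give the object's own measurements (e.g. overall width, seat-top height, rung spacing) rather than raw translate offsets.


A door frame. The clear opening is 749 mm wide and 2155 mm high. Two 100 mm wide jambs, 110 mm deep, stand either side of the opening from the floor to the top of the opening. A 62 mm thick head sits across the top of both jambs, spanning the full outside width of the frame.


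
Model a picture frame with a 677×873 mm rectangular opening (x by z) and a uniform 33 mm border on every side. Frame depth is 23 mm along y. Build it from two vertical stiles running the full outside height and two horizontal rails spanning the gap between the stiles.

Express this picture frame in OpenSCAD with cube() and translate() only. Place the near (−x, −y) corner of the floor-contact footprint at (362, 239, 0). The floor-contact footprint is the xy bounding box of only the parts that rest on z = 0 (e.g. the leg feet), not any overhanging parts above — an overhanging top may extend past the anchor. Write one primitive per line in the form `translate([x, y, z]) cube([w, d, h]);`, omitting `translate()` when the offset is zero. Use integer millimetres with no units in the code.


translate([362, 239, 0]) cube([33, 23, 939]);
translate([1072, 239, 0]) cube([33, 23, 939]);
translate([395, 239, 0]) cube([677, 23, 33]);
translate([395, 239, 906]) cube([677, 23, 33]);


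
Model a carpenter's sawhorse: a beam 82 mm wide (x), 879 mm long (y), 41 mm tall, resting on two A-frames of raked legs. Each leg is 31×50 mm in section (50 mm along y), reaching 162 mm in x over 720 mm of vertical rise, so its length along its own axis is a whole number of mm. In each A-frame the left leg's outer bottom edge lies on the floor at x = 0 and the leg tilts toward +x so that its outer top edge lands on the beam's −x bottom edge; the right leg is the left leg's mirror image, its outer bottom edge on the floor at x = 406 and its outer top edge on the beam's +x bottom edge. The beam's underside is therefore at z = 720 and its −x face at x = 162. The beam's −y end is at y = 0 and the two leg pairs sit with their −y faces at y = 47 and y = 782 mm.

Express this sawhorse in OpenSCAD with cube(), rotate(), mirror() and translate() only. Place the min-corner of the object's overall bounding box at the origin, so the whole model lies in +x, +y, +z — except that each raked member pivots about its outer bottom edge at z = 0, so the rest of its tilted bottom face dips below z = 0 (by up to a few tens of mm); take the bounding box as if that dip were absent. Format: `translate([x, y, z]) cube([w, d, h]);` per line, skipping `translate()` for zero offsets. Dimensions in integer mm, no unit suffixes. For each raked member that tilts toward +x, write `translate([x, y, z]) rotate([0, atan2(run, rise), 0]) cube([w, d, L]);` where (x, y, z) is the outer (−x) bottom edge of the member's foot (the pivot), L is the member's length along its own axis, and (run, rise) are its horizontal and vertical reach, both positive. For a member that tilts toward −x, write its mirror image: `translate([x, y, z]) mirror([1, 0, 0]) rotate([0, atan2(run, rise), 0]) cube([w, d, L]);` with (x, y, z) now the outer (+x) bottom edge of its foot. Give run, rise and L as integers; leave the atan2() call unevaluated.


// leg length = √(162² + 720²) = 738
// right-leg outer foot x = 2·162 + 82 = 406
// beam min-corner = (162, 0, 720)
translate([162, 0, 720]) cube([82, 879, 41]);
translate([0, 47, 0]) rotate([0, atan2(162, 720), 0]) cube([31, 50, 738]);
translate([406, 47, 0]) mirror([1, 0, 0]) rotate([0, atan2(162, 720), 0]) cube([31, 50, 738]);
translate([0, 782, 0]) rotate([0, atan2(162, 720), 0]) cube([31, 50, 738]);
translate([406, 782, 0]) mirror([1, 0, 0]) rotate([0, atan2(162, 720), 0]) cube([31, 50, 738]);


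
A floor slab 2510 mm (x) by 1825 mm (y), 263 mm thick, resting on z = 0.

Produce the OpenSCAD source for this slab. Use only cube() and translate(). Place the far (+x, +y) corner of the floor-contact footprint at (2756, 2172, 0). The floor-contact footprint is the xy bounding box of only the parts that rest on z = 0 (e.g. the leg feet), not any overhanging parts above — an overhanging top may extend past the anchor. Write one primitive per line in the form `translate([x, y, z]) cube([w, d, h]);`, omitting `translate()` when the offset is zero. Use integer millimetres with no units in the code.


translate([246, 347, 0]) cube([2510, 1825, 263]);


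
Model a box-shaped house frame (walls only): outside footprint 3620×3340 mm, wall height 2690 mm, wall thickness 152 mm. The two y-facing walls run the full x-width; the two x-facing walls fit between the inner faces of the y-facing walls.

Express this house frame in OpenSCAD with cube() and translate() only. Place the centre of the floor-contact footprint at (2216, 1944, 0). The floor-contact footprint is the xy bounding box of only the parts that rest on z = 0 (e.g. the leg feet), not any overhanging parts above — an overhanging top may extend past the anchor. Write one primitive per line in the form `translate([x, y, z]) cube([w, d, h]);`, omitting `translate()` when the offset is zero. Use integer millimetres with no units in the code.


translate([406, 274, 0]) cube([3620, 152, 2690]);
translate([406, 3462, 0]) cube([3620, 152, 2690]);
translate([406, 426, 0]) cube([152, 3036, 2690]);
translate([3874, 426, 0]) cube([152, 3036, 2690]);


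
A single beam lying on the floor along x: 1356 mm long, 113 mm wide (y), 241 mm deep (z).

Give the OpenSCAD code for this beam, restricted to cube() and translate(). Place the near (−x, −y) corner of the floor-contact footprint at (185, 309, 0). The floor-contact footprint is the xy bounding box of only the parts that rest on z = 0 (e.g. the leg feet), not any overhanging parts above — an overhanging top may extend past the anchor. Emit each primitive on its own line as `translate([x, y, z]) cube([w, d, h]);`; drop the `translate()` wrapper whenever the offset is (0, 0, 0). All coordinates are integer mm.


translate([185, 309, 0]) cube([1356, 113, 241]);


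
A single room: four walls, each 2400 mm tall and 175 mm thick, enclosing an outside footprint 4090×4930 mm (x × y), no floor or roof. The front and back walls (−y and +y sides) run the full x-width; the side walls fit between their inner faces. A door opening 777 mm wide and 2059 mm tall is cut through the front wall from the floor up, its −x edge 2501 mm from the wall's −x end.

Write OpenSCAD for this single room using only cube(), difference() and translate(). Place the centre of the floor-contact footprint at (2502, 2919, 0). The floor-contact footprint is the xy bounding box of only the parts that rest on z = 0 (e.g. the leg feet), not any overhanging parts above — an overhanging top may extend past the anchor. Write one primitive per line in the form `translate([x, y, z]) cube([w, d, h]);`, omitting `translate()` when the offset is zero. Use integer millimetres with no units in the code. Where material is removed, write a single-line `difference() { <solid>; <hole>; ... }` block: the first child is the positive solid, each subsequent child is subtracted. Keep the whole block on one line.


difference() { translate([457, 454, 0]) cube([4090, 175, 2400]); translate([2958, 454, 0]) cube([777, 175, 2059]); }
translate([457, 5209, 0]) cube([4090, 175, 2400]);
translate([457, 629, 0]) cube([175, 4580, 2400]);
translate([4372, 629, 0]) cube([175, 4580, 2400]);


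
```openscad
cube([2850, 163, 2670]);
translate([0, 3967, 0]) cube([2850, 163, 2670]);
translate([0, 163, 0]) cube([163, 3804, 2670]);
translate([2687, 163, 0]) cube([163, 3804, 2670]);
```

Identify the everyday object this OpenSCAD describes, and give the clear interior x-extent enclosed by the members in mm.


A house (or room) frame. The interior width is 2524 mm.

Four 2670 mm walls enclosing a rectangle with no floor or roof — a room or house frame. Outside width is 2850 mm and wall thickness is 163 mm, so the interior width is 2850 − 2 × 163 = 2524 mm.


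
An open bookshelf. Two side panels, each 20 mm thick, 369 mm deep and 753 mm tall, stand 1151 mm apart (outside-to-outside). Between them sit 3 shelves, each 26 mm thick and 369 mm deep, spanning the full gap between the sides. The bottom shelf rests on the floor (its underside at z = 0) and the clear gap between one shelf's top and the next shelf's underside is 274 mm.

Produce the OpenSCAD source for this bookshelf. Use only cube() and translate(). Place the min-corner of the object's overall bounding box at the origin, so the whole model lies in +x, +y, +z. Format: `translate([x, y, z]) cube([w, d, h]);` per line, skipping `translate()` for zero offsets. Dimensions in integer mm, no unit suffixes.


cube([20, 369, 753]);
translate([1131, 0, 0]) cube([20, 369, 753]);
translate([20, 0, 0]) cube([1111, 369, 26]);
translate([20, 0, 300]) cube([1111, 369, 26]);
translate([20, 0, 600]) cube([1111, 369, 26]);


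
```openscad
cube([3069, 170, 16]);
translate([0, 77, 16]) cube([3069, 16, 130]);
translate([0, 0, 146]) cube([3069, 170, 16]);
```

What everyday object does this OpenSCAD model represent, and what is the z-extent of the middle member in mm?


An I-beam. The web height is 130 mm.

Two wide flanges with a thin centred web — an I-beam. Overall 162 mm minus two 16 mm flanges gives a web of 162 − 2·16 = 130 mm.


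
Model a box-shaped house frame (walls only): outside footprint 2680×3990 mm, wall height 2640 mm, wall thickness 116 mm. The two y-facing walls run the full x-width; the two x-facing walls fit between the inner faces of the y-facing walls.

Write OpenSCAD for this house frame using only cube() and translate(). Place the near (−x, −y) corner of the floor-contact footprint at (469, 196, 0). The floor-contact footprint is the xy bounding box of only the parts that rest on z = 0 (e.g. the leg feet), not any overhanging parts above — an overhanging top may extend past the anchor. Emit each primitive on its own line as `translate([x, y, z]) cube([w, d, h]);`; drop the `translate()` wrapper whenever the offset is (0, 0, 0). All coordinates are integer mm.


translate([469, 196, 0]) cube([2680, 116, 2640]);
translate([469, 4070, 0]) cube([2680, 116, 2640]);
translate([469, 312, 0]) cube([116, 3758, 2640]);
translate([3033, 312, 0]) cube([116, 3758, 2640]);


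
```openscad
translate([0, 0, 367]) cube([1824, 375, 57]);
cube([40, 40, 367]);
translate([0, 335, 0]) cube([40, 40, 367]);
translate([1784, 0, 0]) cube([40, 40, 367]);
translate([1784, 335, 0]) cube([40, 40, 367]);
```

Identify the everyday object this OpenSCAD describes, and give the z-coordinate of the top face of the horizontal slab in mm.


A bench. The seat-top height is 424 mm.

A long slab on four corner posts — a bench. The slab sits at z = 367 with thickness 57, so the top is 367 + 57 = 424 mm.


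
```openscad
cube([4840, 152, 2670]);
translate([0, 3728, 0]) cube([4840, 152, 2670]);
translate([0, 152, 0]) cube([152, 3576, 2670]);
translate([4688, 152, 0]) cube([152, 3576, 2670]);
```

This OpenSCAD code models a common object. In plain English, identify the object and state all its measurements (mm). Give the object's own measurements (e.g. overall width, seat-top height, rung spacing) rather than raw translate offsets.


The wall frame of a small rectangular building: four walls, each 2670 mm tall and 152 mm thick, enclosing a footprint 4840 mm (x) by 3880 mm (y) outside-to-outside, with no floor or roof. The front and back walls (the −y and +y sides) span the full width; the two side walls fit between them.


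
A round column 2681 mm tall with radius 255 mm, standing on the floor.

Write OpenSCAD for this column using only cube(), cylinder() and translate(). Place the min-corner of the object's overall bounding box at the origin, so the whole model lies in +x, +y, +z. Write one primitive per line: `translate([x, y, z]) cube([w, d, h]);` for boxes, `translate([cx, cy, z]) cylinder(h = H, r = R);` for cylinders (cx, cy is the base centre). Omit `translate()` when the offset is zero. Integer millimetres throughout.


translate([255, 255, 0]) cylinder(h = 2681, r = 255);


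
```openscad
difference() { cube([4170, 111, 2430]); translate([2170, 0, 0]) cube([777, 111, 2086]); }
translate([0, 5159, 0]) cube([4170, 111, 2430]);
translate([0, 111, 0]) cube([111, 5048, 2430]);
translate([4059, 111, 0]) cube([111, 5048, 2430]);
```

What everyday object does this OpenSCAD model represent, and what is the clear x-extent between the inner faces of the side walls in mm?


A single room. The interior width is 3948 mm.

Four walls enclosing a rectangle with a door in the front wall — a room. Outside width 4170 minus two 111 mm walls gives 3948 mm.


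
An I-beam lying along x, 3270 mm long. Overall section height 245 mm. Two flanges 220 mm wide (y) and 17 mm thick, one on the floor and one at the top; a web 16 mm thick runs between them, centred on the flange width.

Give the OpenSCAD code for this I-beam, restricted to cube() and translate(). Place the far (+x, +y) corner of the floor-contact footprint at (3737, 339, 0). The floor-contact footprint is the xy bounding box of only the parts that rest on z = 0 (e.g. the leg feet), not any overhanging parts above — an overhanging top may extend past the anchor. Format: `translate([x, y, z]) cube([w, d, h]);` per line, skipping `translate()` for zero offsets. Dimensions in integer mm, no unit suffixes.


translate([467, 119, 0]) cube([3270, 220, 17]);
translate([467, 221, 17]) cube([3270, 16, 211]);
translate([467, 119, 228]) cube([3270, 220, 17]);
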